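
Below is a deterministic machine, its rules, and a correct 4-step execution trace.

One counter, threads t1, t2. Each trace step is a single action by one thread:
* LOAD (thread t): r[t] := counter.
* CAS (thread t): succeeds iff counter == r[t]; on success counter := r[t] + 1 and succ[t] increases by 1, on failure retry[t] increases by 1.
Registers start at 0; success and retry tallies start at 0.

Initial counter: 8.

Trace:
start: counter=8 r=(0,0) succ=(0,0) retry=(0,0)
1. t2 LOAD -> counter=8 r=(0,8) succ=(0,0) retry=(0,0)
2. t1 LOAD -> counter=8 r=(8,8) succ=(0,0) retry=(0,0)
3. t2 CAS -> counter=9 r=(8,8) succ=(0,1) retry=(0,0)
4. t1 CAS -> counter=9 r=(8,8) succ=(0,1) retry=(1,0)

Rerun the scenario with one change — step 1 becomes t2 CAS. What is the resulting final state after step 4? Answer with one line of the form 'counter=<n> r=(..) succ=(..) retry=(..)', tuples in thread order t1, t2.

(re-executing from step 1 with the substitution; state before step 1: counter=8 r=(0,0) succ=(0,0) retry=(0,0))
1. t2 CAS -> counter=8 r=(0,0) succ=(0,0) retry=(0,1)
2. t1 LOAD -> counter=8 r=(8,0) succ=(0,0) retry=(0,1)
3. t2 CAS -> counter=8 r=(8,0) succ=(0,0) retry=(0,2)
4. t1 CAS -> counter=9 r=(8,0) succ=(1,0) retry=(0,2)

counter=9 r=(8,0) succ=(1,0) retry=(0,2)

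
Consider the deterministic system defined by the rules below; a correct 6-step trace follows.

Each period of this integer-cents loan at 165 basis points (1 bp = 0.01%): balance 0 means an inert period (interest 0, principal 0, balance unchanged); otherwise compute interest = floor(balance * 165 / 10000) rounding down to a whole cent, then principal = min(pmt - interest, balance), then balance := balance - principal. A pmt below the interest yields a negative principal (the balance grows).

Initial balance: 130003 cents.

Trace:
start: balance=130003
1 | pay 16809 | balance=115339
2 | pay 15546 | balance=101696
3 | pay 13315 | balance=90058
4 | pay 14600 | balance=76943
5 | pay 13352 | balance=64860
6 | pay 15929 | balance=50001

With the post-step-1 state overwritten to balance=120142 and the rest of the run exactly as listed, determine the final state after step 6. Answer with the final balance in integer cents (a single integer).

state after step 1 := balance=120142
2 | pay 15546 | balance=106578
3 | pay 13315 | balance=95021
4 | pay 14600 | balance=81988
5 | pay 13352 | balance=69988
6 | pay 15929 | balance=55213

55213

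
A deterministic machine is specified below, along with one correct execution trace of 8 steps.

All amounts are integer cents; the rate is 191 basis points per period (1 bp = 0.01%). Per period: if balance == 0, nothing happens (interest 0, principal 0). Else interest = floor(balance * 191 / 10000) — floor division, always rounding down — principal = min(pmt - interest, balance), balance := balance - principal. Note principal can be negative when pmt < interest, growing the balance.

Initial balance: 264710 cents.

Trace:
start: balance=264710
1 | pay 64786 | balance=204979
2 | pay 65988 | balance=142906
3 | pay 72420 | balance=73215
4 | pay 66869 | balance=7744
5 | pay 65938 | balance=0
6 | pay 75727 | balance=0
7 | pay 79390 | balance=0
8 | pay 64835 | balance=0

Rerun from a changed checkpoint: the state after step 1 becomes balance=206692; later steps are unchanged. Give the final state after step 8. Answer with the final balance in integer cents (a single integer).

state after step 1 := balance=206692
2 | pay 65988 | balance=144651
3 | pay 72420 | balance=74993
4 | pay 66869 | balance=9556
5 | pay 65938 | balance=0
6 | pay 75727 | balance=0
7 | pay 79390 | balance=0
8 | pay 64835 | balance=0

0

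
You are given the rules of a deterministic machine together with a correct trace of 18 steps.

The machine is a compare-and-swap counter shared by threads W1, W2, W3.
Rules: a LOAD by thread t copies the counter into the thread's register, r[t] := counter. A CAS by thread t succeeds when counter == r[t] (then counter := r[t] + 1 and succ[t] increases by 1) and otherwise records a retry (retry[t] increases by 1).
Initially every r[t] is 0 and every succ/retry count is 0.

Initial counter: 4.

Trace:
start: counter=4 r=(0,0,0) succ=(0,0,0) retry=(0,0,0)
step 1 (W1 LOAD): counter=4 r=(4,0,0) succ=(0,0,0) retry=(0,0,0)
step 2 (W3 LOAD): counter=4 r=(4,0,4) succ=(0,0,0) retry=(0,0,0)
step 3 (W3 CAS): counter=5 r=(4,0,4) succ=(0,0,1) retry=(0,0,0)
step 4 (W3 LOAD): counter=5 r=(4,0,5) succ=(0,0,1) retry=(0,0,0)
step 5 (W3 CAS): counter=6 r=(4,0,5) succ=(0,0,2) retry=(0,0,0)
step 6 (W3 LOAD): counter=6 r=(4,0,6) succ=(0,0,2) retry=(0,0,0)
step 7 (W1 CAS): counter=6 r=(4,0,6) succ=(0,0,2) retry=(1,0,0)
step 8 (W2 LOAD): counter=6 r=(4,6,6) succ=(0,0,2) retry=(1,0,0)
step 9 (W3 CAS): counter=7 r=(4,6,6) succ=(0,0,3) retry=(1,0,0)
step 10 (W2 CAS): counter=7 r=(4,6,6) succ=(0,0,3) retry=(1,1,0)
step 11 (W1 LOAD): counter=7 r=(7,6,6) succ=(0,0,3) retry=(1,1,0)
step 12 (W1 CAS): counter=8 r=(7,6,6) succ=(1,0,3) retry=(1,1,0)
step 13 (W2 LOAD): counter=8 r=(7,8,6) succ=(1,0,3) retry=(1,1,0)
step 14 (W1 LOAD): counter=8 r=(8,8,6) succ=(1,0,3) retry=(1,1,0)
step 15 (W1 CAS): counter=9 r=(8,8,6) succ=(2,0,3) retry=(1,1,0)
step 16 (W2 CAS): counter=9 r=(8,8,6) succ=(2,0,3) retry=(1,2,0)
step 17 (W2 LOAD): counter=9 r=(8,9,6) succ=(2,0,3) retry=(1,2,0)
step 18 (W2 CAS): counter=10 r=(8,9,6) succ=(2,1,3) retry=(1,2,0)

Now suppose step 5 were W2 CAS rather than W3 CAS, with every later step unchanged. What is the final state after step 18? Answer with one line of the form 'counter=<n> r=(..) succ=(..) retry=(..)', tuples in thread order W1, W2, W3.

counter=9 r=(7,8,5) succ=(2,1,2) retry=(1,3,0)

(re-executing from step 5 with the substitution; state before step 5: counter=5 r=(4,0,5) succ=(0,0,1) retry=(0,0,0))
step 5 (W2 CAS): counter=5 r=(4,0,5) succ=(0,0,1) retry=(0,1,0)
step 6 (W3 LOAD): counter=5 r=(4,0,5) succ=(0,0,1) retry=(0,1,0)
step 7 (W1 CAS): counter=5 r=(4,0,5) succ=(0,0,1) retry=(1,1,0)
step 8 (W2 LOAD): counter=5 r=(4,5,5) succ=(0,0,1) retry=(1,1,0)
step 9 (W3 CAS): counter=6 r=(4,5,5) succ=(0,0,2) retry=(1,1,0)
step 10 (W2 CAS): counter=6 r=(4,5,5) succ=(0,0,2) retry=(1,2,0)
step 11 (W1 LOAD): counter=6 r=(6,5,5) succ=(0,0,2) retry=(1,2,0)
step 12 (W1 CAS): counter=7 r=(6,5,5) succ=(1,0,2) retry=(1,2,0)
step 13 (W2 LOAD): counter=7 r=(6,7,5) succ=(1,0,2) retry=(1,2,0)
step 14 (W1 LOAD): counter=7 r=(7,7,5) succ=(1,0,2) retry=(1,2,0)
step 15 (W1 CAS): counter=8 r=(7,7,5) succ=(2,0,2) retry=(1,2,0)
step 16 (W2 CAS): counter=8 r=(7,7,5) succ=(2,0,2) retry=(1,3,0)
step 17 (W2 LOAD): counter=8 r=(7,8,5) succ=(2,0,2) retry=(1,3,0)
step 18 (W2 CAS): counter=9 r=(7,8,5) succ=(2,1,2) retry=(1,3,0)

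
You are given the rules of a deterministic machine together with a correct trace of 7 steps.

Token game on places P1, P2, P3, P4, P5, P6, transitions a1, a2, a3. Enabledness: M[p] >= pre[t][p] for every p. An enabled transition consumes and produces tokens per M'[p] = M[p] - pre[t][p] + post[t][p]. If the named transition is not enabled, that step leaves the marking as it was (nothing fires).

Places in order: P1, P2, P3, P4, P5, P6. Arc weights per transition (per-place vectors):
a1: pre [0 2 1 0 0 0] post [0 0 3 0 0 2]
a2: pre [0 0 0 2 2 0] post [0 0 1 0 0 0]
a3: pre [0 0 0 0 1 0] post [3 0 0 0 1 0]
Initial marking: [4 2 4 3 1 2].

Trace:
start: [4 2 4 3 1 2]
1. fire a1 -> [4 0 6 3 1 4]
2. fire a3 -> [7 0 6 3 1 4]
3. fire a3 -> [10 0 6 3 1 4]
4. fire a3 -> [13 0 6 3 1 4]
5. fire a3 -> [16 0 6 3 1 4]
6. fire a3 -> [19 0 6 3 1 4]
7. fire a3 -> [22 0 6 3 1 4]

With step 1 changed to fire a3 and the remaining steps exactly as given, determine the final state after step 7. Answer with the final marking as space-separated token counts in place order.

(re-executing from step 1 with the substitution; state before step 1: [4 2 4 3 1 2])
1. fire a3 -> [7 2 4 3 1 2]
2. fire a3 -> [10 2 4 3 1 2]
3. fire a3 -> [13 2 4 3 1 2]
4. fire a3 -> [16 2 4 3 1 2]
5. fire a3 -> [19 2 4 3 1 2]
6. fire a3 -> [22 2 4 3 1 2]
7. fire a3 -> [25 2 4 3 1 2]

25 2 4 3 1 2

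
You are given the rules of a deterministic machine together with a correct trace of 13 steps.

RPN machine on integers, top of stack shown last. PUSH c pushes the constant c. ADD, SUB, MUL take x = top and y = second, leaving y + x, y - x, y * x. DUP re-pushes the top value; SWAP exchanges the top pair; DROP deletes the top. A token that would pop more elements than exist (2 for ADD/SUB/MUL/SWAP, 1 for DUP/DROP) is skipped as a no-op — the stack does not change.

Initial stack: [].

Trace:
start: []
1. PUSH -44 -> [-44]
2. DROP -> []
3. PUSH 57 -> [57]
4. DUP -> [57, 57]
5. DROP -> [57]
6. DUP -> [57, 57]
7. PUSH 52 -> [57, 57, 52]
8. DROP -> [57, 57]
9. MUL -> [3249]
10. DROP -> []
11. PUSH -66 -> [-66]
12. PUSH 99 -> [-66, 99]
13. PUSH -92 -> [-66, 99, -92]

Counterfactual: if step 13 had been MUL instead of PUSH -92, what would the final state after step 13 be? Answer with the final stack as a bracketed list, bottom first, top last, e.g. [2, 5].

(re-executing from step 13 with the substitution; state before step 13: [-66, 99])
13. MUL -> [-6534]

[-6534]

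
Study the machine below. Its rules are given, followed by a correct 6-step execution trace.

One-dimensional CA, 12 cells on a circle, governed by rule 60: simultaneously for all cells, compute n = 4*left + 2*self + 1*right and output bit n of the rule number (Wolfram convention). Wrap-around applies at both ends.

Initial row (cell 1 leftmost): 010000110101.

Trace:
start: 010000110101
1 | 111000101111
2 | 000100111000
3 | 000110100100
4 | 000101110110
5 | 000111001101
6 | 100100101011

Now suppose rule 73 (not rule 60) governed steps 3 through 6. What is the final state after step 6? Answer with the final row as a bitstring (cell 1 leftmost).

(re-executing steps 3..6 under rule 73; state before step 3: 000100111000)
3 | 110000101011
4 | 010110000010
5 | 000110111000
6 | 110110101011

110110101011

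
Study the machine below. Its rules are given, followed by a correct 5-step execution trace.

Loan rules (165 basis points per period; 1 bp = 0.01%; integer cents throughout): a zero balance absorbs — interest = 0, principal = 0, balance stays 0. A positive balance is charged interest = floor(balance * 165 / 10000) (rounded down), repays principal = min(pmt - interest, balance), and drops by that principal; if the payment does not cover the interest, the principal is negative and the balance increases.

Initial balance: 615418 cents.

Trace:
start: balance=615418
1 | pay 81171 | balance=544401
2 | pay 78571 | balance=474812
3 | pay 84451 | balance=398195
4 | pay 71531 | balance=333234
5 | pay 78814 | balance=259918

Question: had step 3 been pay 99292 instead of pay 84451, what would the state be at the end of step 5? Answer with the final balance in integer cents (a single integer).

(re-executing from step 3 with the substitution; state before step 3: balance=474812)
3 | pay 99292 | balance=383354
4 | pay 71531 | balance=318148
5 | pay 78814 | balance=244583

244583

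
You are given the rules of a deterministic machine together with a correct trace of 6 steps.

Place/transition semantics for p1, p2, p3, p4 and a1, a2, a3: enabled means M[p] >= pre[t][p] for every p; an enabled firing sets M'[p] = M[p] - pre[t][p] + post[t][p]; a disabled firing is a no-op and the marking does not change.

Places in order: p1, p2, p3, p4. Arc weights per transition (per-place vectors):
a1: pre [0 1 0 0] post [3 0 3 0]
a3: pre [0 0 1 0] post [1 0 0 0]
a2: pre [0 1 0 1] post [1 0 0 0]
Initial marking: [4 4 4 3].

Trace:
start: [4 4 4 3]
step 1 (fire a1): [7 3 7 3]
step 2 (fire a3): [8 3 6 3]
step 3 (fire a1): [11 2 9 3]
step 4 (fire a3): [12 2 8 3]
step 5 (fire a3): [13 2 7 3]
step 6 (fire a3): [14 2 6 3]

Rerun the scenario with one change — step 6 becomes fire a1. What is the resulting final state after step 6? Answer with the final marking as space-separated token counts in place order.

(re-executing from step 6 with the substitution; state before step 6: [13 2 7 3])
step 6 (fire a1): [16 1 10 3]

16 1 10 3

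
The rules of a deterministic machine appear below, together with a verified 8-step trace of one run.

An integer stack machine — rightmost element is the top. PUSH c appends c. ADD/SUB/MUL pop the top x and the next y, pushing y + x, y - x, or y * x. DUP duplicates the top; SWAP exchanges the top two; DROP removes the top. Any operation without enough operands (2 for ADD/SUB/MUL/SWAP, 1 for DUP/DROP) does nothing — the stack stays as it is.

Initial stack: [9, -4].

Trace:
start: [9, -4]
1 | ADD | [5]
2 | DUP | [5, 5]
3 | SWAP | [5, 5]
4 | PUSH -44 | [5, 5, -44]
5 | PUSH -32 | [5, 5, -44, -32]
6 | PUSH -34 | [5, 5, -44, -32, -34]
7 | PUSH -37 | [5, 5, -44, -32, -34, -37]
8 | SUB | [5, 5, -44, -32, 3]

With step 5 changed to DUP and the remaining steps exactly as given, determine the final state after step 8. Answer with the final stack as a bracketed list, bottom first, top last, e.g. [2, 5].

[5, 5, -44, -44, 3]

(re-executing from step 5 with the substitution; state before step 5: [5, 5, -44])
5 | DUP | [5, 5, -44, -44]
6 | PUSH -34 | [5, 5, -44, -44, -34]
7 | PUSH -37 | [5, 5, -44, -44, -34, -37]
8 | SUB | [5, 5, -44, -44, 3]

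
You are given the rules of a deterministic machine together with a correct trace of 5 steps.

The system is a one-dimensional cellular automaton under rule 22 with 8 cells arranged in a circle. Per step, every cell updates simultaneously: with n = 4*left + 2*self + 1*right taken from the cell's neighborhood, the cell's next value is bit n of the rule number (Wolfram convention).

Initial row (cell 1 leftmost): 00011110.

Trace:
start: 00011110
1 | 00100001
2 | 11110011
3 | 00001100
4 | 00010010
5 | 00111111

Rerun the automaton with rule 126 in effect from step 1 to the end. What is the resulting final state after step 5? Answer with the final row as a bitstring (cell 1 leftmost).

(re-executing steps 1..5 under rule 126; state before step 1: 00011110)
1 | 00110011
2 | 11111111
3 | 00000000
4 | 00000000
5 | 00000000

00000000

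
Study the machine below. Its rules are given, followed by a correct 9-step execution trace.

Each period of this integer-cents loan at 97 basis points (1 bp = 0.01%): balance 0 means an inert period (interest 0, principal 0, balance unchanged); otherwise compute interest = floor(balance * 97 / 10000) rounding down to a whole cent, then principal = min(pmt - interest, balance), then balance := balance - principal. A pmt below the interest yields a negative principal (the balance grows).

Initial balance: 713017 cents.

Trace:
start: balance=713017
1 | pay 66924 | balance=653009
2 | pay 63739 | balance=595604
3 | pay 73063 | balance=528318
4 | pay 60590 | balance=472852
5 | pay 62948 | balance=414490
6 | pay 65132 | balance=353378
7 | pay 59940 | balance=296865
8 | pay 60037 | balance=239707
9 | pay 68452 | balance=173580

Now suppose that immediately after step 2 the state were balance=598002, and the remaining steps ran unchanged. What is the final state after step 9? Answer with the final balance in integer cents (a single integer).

state after step 2 := balance=598002
3 | pay 73063 | balance=530739
4 | pay 60590 | balance=475297
5 | pay 62948 | balance=416959
6 | pay 65132 | balance=355871
7 | pay 59940 | balance=299382
8 | pay 60037 | balance=242249
9 | pay 68452 | balance=176146

176146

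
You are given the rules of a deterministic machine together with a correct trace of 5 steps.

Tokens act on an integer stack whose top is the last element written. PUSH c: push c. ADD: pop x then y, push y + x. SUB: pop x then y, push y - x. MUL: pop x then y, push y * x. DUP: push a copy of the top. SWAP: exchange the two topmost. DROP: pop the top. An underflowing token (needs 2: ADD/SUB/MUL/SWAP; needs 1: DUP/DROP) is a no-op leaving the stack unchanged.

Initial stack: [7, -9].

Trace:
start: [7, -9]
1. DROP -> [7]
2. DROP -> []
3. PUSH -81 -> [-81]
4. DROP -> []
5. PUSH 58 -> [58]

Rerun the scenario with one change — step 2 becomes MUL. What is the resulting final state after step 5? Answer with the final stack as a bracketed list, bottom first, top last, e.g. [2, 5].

[7, 58]

(re-executing from step 2 with the substitution; state before step 2: [7])
2. MUL -> [7]
3. PUSH -81 -> [7, -81]
4. DROP -> [7]
5. PUSH 58 -> [7, 58]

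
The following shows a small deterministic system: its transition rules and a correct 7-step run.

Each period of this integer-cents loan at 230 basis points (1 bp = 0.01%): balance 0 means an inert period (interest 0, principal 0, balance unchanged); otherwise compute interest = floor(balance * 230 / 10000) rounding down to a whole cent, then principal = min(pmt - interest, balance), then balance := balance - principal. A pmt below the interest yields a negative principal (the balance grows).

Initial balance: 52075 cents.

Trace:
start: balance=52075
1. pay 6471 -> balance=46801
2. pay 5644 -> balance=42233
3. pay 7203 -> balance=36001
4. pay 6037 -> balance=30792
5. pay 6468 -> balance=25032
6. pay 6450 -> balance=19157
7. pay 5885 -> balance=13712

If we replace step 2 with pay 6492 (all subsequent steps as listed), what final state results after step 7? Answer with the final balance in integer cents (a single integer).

(re-executing from step 2 with the substitution; state before step 2: balance=46801)
2. pay 6492 -> balance=41385
3. pay 7203 -> balance=35133
4. pay 6037 -> balance=29904
5. pay 6468 -> balance=24123
6. pay 6450 -> balance=18227
7. pay 5885 -> balance=12761

12761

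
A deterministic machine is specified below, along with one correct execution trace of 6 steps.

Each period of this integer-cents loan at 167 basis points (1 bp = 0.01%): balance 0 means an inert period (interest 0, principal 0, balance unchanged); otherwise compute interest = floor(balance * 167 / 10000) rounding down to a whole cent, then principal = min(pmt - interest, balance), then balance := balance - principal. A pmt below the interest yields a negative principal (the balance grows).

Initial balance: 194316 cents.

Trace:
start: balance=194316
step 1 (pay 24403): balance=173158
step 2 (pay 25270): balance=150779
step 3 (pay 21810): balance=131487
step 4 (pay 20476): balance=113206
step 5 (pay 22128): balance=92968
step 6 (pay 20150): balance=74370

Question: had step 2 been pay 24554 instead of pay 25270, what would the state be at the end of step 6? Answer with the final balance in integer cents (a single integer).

75134

(re-executing from step 2 with the substitution; state before step 2: balance=173158)
step 2 (pay 24554): balance=151495
step 3 (pay 21810): balance=132214
step 4 (pay 20476): balance=113945
step 5 (pay 22128): balance=93719
step 6 (pay 20150): balance=75134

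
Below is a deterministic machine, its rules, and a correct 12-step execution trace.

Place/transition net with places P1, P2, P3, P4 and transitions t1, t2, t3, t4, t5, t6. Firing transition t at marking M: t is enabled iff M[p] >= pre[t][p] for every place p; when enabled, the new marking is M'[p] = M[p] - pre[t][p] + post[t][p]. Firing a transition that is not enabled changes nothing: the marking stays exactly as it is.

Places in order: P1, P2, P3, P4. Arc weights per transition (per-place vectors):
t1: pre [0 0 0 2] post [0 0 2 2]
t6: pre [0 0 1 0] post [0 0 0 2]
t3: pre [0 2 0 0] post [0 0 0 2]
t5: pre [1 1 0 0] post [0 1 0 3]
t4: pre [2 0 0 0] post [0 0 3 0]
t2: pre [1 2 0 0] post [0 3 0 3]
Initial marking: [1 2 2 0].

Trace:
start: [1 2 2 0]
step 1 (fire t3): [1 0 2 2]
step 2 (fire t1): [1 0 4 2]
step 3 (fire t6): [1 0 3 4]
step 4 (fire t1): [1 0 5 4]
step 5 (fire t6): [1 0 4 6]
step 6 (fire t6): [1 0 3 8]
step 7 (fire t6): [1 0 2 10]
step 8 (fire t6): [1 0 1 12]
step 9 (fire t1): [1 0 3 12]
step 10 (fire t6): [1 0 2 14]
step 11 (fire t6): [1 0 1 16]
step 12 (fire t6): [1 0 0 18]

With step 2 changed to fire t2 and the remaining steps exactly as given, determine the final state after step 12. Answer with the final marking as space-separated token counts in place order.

(re-executing from step 2 with the substitution; state before step 2: [1 0 2 2])
step 2 (fire t2): [1 0 2 2]
step 3 (fire t6): [1 0 1 4]
step 4 (fire t1): [1 0 3 4]
step 5 (fire t6): [1 0 2 6]
step 6 (fire t6): [1 0 1 8]
step 7 (fire t6): [1 0 0 10]
step 8 (fire t6): [1 0 0 10]
step 9 (fire t1): [1 0 2 10]
step 10 (fire t6): [1 0 1 12]
step 11 (fire t6): [1 0 0 14]
step 12 (fire t6): [1 0 0 14]

1 0 0 14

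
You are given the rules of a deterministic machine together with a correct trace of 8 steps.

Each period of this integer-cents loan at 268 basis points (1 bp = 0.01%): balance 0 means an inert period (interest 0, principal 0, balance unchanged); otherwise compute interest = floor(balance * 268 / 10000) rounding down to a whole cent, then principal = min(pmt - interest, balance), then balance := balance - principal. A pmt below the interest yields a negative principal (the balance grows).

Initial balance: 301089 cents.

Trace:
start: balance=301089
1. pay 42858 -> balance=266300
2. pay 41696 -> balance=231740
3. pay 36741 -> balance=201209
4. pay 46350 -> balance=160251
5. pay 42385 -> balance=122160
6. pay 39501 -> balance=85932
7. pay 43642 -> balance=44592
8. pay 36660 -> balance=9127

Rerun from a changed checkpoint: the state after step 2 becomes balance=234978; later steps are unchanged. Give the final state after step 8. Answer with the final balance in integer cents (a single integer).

12923

state after step 2 := balance=234978
3. pay 36741 -> balance=204534
4. pay 46350 -> balance=163665
5. pay 42385 -> balance=125666
6. pay 39501 -> balance=89532
7. pay 43642 -> balance=48289
8. pay 36660 -> balance=12923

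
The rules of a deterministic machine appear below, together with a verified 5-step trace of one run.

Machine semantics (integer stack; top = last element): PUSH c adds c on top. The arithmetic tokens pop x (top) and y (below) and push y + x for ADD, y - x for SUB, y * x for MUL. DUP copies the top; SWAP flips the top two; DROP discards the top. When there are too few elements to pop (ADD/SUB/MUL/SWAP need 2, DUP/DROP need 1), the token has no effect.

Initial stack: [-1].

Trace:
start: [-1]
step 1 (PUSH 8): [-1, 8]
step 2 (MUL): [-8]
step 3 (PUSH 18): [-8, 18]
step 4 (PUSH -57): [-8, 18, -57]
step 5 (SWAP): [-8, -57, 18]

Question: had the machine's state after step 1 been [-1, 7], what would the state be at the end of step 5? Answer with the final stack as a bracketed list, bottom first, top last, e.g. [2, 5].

[-7, -57, 18]

state after step 1 := [-1, 7]
step 2 (MUL): [-7]
step 3 (PUSH 18): [-7, 18]
step 4 (PUSH -57): [-7, 18, -57]
step 5 (SWAP): [-7, -57, 18]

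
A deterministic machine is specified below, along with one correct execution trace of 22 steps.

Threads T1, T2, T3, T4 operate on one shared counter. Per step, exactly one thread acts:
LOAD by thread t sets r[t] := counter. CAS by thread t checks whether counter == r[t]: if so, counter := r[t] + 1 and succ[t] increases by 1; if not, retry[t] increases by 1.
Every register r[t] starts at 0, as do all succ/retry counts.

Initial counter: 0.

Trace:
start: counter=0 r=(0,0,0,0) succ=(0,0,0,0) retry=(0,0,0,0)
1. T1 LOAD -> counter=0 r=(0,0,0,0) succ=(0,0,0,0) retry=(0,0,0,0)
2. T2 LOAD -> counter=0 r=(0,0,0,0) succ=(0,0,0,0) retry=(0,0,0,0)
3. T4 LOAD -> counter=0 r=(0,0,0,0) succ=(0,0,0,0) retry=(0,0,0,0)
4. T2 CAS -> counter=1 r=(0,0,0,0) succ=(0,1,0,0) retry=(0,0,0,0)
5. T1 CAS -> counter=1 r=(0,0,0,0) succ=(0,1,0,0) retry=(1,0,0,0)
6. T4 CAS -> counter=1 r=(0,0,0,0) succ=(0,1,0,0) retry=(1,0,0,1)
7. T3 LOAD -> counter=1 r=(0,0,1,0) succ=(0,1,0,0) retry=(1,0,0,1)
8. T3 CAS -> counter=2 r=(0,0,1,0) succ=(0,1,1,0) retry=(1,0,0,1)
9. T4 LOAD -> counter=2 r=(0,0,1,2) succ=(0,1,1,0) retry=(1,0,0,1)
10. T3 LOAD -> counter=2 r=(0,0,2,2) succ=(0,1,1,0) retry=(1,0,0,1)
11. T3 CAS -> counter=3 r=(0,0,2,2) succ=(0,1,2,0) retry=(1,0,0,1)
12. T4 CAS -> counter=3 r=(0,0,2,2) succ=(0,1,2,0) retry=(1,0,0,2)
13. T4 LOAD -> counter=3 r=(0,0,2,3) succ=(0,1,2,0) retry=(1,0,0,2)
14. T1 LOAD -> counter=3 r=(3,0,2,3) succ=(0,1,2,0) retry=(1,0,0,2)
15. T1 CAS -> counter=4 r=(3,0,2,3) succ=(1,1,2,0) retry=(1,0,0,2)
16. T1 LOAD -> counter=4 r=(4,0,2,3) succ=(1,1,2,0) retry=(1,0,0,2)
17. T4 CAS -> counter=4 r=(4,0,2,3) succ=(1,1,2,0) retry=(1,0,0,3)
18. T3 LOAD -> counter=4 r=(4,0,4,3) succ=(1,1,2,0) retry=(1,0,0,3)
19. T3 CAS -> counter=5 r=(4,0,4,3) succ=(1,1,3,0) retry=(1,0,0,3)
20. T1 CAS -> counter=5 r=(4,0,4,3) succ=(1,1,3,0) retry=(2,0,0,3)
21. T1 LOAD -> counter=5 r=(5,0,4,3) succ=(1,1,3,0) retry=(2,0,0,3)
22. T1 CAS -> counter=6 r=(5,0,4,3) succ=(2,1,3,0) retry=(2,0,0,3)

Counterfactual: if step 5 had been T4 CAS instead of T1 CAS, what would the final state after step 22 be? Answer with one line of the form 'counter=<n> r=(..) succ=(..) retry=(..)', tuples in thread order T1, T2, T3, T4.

counter=6 r=(5,0,4,3) succ=(2,1,3,0) retry=(1,0,0,4)

(re-executing from step 5 with the substitution; state before step 5: counter=1 r=(0,0,0,0) succ=(0,1,0,0) retry=(0,0,0,0))
5. T4 CAS -> counter=1 r=(0,0,0,0) succ=(0,1,0,0) retry=(0,0,0,1)
6. T4 CAS -> counter=1 r=(0,0,0,0) succ=(0,1,0,0) retry=(0,0,0,2)
7. T3 LOAD -> counter=1 r=(0,0,1,0) succ=(0,1,0,0) retry=(0,0,0,2)
8. T3 CAS -> counter=2 r=(0,0,1,0) succ=(0,1,1,0) retry=(0,0,0,2)
9. T4 LOAD -> counter=2 r=(0,0,1,2) succ=(0,1,1,0) retry=(0,0,0,2)
10. T3 LOAD -> counter=2 r=(0,0,2,2) succ=(0,1,1,0) retry=(0,0,0,2)
11. T3 CAS -> counter=3 r=(0,0,2,2) succ=(0,1,2,0) retry=(0,0,0,2)
12. T4 CAS -> counter=3 r=(0,0,2,2) succ=(0,1,2,0) retry=(0,0,0,3)
13. T4 LOAD -> counter=3 r=(0,0,2,3) succ=(0,1,2,0) retry=(0,0,0,3)
14. T1 LOAD -> counter=3 r=(3,0,2,3) succ=(0,1,2,0) retry=(0,0,0,3)
15. T1 CAS -> counter=4 r=(3,0,2,3) succ=(1,1,2,0) retry=(0,0,0,3)
16. T1 LOAD -> counter=4 r=(4,0,2,3) succ=(1,1,2,0) retry=(0,0,0,3)
17. T4 CAS -> counter=4 r=(4,0,2,3) succ=(1,1,2,0) retry=(0,0,0,4)
18. T3 LOAD -> counter=4 r=(4,0,4,3) succ=(1,1,2,0) retry=(0,0,0,4)
19. T3 CAS -> counter=5 r=(4,0,4,3) succ=(1,1,3,0) retry=(0,0,0,4)
20. T1 CAS -> counter=5 r=(4,0,4,3) succ=(1,1,3,0) retry=(1,0,0,4)
21. T1 LOAD -> counter=5 r=(5,0,4,3) succ=(1,1,3,0) retry=(1,0,0,4)
22. T1 CAS -> counter=6 r=(5,0,4,3) succ=(2,1,3,0) retry=(1,0,0,4)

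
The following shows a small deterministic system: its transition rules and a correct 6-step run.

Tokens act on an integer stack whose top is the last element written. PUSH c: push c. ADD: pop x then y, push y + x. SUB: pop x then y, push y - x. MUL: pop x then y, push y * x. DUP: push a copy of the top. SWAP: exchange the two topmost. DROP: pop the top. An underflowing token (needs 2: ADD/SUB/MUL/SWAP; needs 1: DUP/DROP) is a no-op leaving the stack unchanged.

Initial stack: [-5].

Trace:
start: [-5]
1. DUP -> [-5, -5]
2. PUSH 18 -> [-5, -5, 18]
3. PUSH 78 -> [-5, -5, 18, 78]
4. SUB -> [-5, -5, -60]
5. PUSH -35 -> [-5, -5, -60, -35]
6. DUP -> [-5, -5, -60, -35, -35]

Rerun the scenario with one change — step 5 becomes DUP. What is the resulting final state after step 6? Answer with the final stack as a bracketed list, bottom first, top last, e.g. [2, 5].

(re-executing from step 5 with the substitution; state before step 5: [-5, -5, -60])
5. DUP -> [-5, -5, -60, -60]
6. DUP -> [-5, -5, -60, -60, -60]

[-5, -5, -60, -60, -60]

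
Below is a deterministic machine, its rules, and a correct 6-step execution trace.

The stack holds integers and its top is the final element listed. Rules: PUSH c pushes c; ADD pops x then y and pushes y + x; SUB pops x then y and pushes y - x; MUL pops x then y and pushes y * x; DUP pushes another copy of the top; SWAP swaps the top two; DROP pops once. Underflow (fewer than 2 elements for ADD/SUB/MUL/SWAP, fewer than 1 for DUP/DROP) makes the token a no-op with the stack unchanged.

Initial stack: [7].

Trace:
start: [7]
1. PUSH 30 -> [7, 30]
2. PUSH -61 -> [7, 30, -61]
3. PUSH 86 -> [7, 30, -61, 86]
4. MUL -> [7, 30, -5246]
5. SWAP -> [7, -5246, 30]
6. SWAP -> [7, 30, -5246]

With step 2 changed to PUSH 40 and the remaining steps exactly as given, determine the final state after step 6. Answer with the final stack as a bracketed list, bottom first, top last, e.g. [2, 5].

[7, 30, 3440]

(re-executing from step 2 with the substitution; state before step 2: [7, 30])
2. PUSH 40 -> [7, 30, 40]
3. PUSH 86 -> [7, 30, 40, 86]
4. MUL -> [7, 30, 3440]
5. SWAP -> [7, 3440, 30]
6. SWAP -> [7, 30, 3440]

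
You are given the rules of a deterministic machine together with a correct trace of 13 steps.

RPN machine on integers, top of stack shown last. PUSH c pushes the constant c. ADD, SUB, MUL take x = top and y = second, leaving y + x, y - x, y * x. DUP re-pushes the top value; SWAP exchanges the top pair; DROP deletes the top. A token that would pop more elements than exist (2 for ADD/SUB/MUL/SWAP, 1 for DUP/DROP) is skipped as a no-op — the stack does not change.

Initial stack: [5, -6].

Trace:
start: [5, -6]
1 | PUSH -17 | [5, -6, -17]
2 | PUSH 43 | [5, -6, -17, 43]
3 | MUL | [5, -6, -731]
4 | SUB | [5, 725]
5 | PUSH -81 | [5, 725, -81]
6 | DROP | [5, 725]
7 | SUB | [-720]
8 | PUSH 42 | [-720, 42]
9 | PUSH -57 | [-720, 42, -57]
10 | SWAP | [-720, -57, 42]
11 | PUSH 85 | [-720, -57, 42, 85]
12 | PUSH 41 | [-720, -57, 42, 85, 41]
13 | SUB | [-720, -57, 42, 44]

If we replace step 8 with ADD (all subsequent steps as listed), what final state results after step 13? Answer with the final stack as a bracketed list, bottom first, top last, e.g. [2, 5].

[-57, -720, 44]

(re-executing from step 8 with the substitution; state before step 8: [-720])
8 | ADD | [-720]
9 | PUSH -57 | [-720, -57]
10 | SWAP | [-57, -720]
11 | PUSH 85 | [-57, -720, 85]
12 | PUSH 41 | [-57, -720, 85, 41]
13 | SUB | [-57, -720, 44]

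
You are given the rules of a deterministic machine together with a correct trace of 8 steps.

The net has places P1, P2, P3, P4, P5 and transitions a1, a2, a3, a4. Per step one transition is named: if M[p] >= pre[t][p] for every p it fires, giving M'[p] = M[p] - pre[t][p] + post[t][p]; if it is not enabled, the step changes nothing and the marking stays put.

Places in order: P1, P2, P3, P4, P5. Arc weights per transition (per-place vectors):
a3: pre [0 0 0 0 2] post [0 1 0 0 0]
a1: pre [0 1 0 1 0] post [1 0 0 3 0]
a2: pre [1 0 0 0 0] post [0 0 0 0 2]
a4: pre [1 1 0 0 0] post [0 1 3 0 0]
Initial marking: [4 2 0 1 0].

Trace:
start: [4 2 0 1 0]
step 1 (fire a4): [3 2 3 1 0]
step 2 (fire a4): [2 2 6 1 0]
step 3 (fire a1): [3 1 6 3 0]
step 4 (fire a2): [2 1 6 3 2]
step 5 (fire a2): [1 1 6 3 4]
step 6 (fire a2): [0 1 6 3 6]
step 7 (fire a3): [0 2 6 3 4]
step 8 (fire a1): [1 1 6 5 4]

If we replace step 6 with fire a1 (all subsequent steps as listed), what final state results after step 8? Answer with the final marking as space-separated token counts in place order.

(re-executing from step 6 with the substitution; state before step 6: [1 1 6 3 4])
step 6 (fire a1): [2 0 6 5 4]
step 7 (fire a3): [2 1 6 5 2]
step 8 (fire a1): [3 0 6 7 2]

3 0 6 7 2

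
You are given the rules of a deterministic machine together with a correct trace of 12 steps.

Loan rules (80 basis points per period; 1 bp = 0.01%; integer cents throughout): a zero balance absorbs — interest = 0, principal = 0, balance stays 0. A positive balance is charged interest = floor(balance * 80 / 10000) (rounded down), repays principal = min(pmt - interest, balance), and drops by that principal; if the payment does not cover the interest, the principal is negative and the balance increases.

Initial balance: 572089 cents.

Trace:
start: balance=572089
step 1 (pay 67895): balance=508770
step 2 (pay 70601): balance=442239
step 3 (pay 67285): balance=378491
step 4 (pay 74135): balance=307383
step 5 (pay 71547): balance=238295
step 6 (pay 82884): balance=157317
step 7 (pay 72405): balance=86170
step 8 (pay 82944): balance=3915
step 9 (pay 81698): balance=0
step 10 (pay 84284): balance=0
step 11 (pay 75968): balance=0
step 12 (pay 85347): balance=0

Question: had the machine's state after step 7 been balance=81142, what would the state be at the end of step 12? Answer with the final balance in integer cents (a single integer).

state after step 7 := balance=81142
step 8 (pay 82944): balance=0
step 9 (pay 81698): balance=0
step 10 (pay 84284): balance=0
step 11 (pay 75968): balance=0
step 12 (pay 85347): balance=0

0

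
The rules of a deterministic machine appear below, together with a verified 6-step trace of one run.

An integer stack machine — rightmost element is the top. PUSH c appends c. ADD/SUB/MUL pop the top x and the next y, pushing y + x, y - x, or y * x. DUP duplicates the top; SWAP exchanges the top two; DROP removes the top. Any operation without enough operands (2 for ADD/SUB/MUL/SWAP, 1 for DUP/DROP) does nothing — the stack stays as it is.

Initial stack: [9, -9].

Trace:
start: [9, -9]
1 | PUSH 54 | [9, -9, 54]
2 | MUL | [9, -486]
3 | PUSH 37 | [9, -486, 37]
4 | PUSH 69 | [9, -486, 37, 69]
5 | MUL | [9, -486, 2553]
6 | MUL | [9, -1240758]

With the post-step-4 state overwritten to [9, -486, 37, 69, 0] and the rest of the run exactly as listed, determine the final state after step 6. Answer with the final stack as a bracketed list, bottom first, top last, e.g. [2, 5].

state after step 4 := [9, -486, 37, 69, 0]
5 | MUL | [9, -486, 37, 0]
6 | MUL | [9, -486, 0]

[9, -486, 0]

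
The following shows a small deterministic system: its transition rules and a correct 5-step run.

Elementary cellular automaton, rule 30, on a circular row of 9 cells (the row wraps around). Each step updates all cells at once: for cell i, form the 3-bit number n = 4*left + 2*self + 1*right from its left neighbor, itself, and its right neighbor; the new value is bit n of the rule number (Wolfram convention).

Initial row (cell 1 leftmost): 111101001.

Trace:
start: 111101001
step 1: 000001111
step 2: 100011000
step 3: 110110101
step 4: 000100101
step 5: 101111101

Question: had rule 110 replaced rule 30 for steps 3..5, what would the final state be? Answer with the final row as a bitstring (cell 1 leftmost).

111111110

(re-executing steps 3..5 under rule 110; state before step 3: 100011000)
step 3: 100111001
step 4: 101101011
step 5: 111111110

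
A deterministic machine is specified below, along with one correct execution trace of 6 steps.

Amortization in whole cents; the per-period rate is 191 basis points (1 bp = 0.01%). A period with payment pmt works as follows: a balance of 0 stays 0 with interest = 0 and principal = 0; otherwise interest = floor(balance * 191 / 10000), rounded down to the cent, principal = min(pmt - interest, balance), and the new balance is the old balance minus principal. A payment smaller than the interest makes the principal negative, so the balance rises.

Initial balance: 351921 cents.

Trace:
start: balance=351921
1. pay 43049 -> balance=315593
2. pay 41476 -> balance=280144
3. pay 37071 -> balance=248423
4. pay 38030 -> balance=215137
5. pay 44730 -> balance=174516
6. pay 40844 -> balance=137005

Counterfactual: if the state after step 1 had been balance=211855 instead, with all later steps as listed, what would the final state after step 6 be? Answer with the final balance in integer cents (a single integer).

state after step 1 := balance=211855
2. pay 41476 -> balance=174425
3. pay 37071 -> balance=140685
4. pay 38030 -> balance=105342
5. pay 44730 -> balance=62624
6. pay 40844 -> balance=22976

22976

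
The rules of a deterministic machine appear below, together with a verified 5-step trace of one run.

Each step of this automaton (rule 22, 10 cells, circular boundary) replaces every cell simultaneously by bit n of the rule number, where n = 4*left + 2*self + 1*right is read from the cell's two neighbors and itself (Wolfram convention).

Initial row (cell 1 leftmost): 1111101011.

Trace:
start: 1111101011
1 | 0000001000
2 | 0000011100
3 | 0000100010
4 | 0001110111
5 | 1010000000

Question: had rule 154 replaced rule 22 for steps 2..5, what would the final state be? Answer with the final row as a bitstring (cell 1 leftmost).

(re-executing steps 2..5 under rule 154; state before step 2: 0000001000)
2 | 0000010100
3 | 0000100010
4 | 0001010101
5 | 1010000000

1010000000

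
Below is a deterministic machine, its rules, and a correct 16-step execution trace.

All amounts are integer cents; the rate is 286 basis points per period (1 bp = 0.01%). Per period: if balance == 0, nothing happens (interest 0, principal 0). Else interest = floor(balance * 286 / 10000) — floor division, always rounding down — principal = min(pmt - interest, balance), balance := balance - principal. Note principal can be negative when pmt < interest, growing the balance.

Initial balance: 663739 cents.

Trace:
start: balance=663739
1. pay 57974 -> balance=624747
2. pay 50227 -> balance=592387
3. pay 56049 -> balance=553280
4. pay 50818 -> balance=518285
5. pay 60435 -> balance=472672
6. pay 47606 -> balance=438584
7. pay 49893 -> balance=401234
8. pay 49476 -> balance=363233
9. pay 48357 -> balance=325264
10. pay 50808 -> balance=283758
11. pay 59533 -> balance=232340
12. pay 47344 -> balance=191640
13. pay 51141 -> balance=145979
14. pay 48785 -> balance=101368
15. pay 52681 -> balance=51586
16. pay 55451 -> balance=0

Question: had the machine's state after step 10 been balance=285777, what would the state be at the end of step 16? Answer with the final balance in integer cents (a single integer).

state after step 10 := balance=285777
11. pay 59533 -> balance=234417
12. pay 47344 -> balance=193777
13. pay 51141 -> balance=148178
14. pay 48785 -> balance=103630
15. pay 52681 -> balance=53912
16. pay 55451 -> balance=2

2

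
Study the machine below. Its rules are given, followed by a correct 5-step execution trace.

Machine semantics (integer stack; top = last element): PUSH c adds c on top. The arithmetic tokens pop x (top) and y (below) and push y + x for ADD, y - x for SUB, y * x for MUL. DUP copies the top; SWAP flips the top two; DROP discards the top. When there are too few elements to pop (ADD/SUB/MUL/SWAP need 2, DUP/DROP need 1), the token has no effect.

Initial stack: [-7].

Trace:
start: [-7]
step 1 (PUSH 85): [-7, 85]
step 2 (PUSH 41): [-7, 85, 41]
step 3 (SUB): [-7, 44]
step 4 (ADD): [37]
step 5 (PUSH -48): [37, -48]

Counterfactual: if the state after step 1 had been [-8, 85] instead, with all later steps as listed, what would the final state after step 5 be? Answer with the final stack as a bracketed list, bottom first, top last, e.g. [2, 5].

[36, -48]

state after step 1 := [-8, 85]
step 2 (PUSH 41): [-8, 85, 41]
step 3 (SUB): [-8, 44]
step 4 (ADD): [36]
step 5 (PUSH -48): [36, -48]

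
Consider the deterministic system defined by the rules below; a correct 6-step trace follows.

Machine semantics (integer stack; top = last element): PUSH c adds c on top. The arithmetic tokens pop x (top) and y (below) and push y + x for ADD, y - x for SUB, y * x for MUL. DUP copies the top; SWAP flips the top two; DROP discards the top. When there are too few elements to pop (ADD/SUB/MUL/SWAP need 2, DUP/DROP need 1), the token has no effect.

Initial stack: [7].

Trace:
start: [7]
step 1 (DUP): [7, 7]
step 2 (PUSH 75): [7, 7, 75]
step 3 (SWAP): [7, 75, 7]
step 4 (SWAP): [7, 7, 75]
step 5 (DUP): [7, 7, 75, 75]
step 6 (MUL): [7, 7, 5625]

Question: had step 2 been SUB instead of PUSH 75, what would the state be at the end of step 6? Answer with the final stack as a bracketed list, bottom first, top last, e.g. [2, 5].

[0]

(re-executing from step 2 with the substitution; state before step 2: [7, 7])
step 2 (SUB): [0]
step 3 (SWAP): [0]
step 4 (SWAP): [0]
step 5 (DUP): [0, 0]
step 6 (MUL): [0]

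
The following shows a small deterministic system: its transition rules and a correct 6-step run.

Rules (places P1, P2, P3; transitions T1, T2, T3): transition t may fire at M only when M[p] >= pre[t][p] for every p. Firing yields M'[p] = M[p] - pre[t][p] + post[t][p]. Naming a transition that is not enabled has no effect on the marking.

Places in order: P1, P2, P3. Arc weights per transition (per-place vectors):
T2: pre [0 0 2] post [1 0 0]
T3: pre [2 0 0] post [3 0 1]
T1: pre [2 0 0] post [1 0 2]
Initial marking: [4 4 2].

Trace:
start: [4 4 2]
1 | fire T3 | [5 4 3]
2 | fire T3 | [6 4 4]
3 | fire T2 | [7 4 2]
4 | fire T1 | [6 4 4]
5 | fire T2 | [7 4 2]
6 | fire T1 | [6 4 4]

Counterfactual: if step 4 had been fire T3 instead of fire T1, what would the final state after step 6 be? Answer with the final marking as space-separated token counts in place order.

8 4 3

(re-executing from step 4 with the substitution; state before step 4: [7 4 2])
4 | fire T3 | [8 4 3]
5 | fire T2 | [9 4 1]
6 | fire T1 | [8 4 3]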